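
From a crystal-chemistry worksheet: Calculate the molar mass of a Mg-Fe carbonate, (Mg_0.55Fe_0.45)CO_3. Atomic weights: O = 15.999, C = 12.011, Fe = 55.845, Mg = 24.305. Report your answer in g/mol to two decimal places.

The formula mass is the sum 0.55(24.305) + 0.45(55.845) + 1(12.011) + 3(15.999).

98.51 g/mol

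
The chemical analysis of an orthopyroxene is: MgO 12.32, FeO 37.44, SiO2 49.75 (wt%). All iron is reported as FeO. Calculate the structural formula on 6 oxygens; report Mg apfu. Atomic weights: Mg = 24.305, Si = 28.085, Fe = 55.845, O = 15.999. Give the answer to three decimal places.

MgO (M=40.304): mol = 0.30568; Mg = 0.30568, O = 0.30568.
FeO (M=71.844): mol = 0.52113; Fe = 0.52113, O = 0.52113.
SiO2 (M=60.083): mol = 0.82802; Si = 0.82802, O = 1.65604.
ΣO = 2.48285; factor = 6/ΣO = 2.41658.
Mg apfu = 0.30568 × 2.41658 = 0.739.

0.739 Mg apfu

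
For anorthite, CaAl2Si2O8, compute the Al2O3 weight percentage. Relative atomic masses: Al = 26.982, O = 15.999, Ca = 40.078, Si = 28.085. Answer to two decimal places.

Molar mass of CaAl2Si2O8 = 1·40.078 + 2·26.982 + 2·28.085 + 8·15.999 = 278.204 g/mol.
Each formula unit contains 2 Al, equivalent to 2/2 = 1.0000 mol Al2O3.
M(Al2O3) = 2×26.982 + 3×15.999 = 101.961 g/mol.
Mass of Al2O3 per formula unit = 1.0000 × 101.961 = 101.961 g.
Al2O3 wt% = 101.961 / 278.204 × 100 = 36.65%.

36.65 wt%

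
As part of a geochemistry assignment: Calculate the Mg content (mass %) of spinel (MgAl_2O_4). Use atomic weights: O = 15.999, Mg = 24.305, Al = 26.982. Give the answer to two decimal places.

Formula mass = 1·24.305 + 2·26.982 + 4·15.999 = 142.265 g/mol, of which 24.305 g is Mg.
So Mg makes up 24.305/142.265 = 0.1708 of the mass, i.e. 17.08%.

17.08 mass %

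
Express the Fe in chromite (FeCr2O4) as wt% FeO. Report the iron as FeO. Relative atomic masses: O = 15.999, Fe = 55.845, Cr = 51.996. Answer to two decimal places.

32.10 wt%

Formula mass = 223.833 g/mol.
1 Fe → 1.0000 mol FeO per formula unit; M(FeO) = 71.844, so FeO mass = 71.844 g.
71.844/223.833 × 100 = 32.10 wt%.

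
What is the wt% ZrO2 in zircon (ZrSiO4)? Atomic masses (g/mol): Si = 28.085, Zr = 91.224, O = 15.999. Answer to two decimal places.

Molar mass of ZrSiO4 = 1×91.224 + 1×28.085 + 4×15.999 = 183.305 g/mol.
Each formula unit contains 1 Zr, equivalent to 1/1 = 1.0000 mol ZrO2.
M(ZrO2) = 1×91.224 + 2×15.999 = 123.222 g/mol.
Mass of ZrO2 per formula unit = 1.0000 × 123.222 = 123.222 g.
ZrO2 wt% = 123.222 / 183.305 × 100 = 67.22%.

67.22 wt%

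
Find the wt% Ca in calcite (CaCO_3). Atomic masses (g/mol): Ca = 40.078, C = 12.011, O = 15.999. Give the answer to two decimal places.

40.04 wt%

Formula mass = 1×40.078 + 1×12.011 + 3×15.999 = 100.086 g/mol, of which 40.078 g is Ca.
So Ca makes up 40.078/100.086 = 0.4004 of the mass, i.e. 40.04%.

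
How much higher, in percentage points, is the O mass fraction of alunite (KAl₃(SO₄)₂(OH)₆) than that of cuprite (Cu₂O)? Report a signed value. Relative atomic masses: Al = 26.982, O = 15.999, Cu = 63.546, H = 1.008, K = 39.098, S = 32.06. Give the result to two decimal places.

First mineral: 223.986 g O in 414.198 g formula = 54.08 wt% O.
Second mineral: 15.999 g O in 143.091 g formula = 11.18 wt% O.
54.08% − 11.18% gives a difference of 42.90 percentage points.

42.90 percentage points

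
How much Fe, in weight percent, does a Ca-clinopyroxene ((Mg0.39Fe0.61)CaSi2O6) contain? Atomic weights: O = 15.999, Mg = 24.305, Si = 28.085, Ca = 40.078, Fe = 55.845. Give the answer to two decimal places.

14.45 weight percent

M((Mg0.39Fe0.61)CaSi2O6) = 235.786 g/mol.
Fe contributes 0.61 × 55.845 = 34.065 g per mole.
34.065/235.786 = 0.1445 → 14.45%.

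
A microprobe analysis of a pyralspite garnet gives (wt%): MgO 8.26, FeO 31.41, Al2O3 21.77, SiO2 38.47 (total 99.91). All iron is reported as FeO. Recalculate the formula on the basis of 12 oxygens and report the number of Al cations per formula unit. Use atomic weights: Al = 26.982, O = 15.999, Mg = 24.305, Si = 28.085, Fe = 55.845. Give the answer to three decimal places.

1.999 Al apfu

MgO (M=40.304): mol = 0.20494; Mg = 0.20494, O = 0.20494.
FeO (M=71.844): mol = 0.43720; Fe = 0.43720, O = 0.43720.
Al2O3 (M=101.961): mol = 0.21351; Al = 0.42702, O = 0.64053.
SiO2 (M=60.083): mol = 0.64028; Si = 0.64028, O = 1.28056.
ΣO = 2.56323; factor = 12/ΣO = 4.68159.
Al apfu = 0.42702 × 4.68159 = 1.999.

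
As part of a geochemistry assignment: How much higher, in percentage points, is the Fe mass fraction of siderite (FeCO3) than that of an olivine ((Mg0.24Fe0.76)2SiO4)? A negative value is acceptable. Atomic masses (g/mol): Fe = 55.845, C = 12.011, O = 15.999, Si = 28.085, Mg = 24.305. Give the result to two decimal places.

Fe in FeCO3: molar mass 115.853 g/mol; 1×55.845 = 55.845 g → 48.20 wt%.
Fe in (Mg0.24Fe0.76)2SiO4: molar mass 188.632 g/mol; 1.52×55.845 = 84.884 g → 45.00 wt%.
Difference = 48.20 − 45.00 = 3.20 percentage points.

3.20 percentage points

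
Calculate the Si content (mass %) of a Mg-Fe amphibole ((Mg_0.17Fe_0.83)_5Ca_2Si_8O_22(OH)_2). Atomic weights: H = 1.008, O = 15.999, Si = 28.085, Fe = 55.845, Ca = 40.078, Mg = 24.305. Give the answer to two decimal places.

23.82 mass %

Formula mass = 0.85*24.305 + 4.15*55.845 + 2*40.078 + 8*28.085 + 24*15.999 + 2*1.008 = 943.244 g/mol, of which 224.680 g is Si.
So Si makes up 224.680/943.244 = 0.2382 of the mass, i.e. 23.82%.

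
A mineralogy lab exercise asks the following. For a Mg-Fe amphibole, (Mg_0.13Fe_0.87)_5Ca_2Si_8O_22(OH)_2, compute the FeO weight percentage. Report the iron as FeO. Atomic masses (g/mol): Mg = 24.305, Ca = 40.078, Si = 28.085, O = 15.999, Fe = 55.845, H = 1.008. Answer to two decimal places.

32.91 wt%

Molar mass of (Mg_0.13Fe_0.87)_5Ca_2Si_8O_22(OH)_2 = 0.65·24.305 + 4.35·55.845 + 2·40.078 + 8·28.085 + 24·15.999 + 2·1.008 = 949.552 g/mol.
Each formula unit contains 4.35 Fe, equivalent to 4.35/1 = 4.3500 mol FeO.
M(FeO) = 1×55.845 + 1×15.999 = 71.844 g/mol.
Mass of FeO per formula unit = 4.3500 × 71.844 = 312.521 g.
FeO wt% = 312.521 / 949.552 × 100 = 32.91%.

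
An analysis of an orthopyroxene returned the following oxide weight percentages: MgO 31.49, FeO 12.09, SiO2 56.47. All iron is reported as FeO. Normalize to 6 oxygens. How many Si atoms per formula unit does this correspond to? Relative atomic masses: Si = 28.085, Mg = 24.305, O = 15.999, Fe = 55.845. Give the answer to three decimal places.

MgO (M=40.304): mol = 0.78131; Mg = 0.78131, O = 0.78131.
FeO (M=71.844): mol = 0.16828; Fe = 0.16828, O = 0.16828.
SiO2 (M=60.083): mol = 0.93987; Si = 0.93987, O = 1.87974.
ΣO = 2.82933; factor = 6/ΣO = 2.12064.
Si apfu = 0.93987 × 2.12064 = 1.993.

1.993 Si apfu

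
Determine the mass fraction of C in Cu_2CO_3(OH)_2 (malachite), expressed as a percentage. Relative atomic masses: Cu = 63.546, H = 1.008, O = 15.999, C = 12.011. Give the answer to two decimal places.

Formula mass = 2×63.546 + 1×12.011 + 5×15.999 + 2×1.008 = 221.114 g/mol, of which 12.011 g is C.
So C makes up 12.011/221.114 = 0.0543 of the mass, i.e. 5.43%.

5.43 weight percent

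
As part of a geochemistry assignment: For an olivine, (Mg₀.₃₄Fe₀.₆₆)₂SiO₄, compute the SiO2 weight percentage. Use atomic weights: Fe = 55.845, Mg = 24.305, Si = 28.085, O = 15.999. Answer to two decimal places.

32.95 wt%

M((Mg₀.₃₄Fe₀.₆₆)₂SiO₄) = 182.324 g/mol; M(SiO2) = 60.083 g/mol.
Moles SiO2 per formula unit = 1 Si ÷ 1 = 1.0000.
SiO2 fraction = (1.0000 × 60.083) / 182.324 = 60.083/182.324 = 0.3295.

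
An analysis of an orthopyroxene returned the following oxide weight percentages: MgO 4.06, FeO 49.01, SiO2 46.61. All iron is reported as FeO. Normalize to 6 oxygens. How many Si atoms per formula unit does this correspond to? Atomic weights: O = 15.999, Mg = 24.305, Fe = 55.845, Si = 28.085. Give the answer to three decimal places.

1.994 Si apfu

MgO: 4.06/40.304 = 0.10073 mol → 0.10073 mol Mg, 0.10073 mol O.
FeO: 49.01/71.844 = 0.68217 mol → 0.68217 mol Fe, 0.68217 mol O.
SiO2: 46.61/60.083 = 0.77576 mol → 0.77576 mol Si, 1.55152 mol O.
Total oxygen = 2.33442 mol. Normalization factor = 6/2.33442 = 2.57023.
Si per 6 O = 0.77576 × 2.57023 = 1.994.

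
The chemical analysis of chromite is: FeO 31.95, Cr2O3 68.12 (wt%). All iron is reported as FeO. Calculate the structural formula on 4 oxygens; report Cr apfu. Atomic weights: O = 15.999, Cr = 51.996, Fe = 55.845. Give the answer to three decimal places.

FeO: 31.95/71.844 = 0.44471 mol → 0.44471 mol Fe, 0.44471 mol O.
Cr2O3: 68.12/151.989 = 0.44819 mol → 0.89638 mol Cr, 1.34457 mol O.
Total oxygen = 1.78928 mol. Normalization factor = 4/1.78928 = 2.23554.
Cr per 4 O = 0.89638 × 2.23554 = 2.004.

2.004 Cr apfu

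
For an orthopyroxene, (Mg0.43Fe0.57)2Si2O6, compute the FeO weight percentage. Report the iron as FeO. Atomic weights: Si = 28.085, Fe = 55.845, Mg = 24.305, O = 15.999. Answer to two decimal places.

Formula mass = 236.730 g/mol.
1.14 Fe → 1.1400 mol FeO per formula unit; M(FeO) = 71.844, so FeO mass = 81.902 g.
81.902/236.730 × 100 = 34.60 wt%.

34.60 wt%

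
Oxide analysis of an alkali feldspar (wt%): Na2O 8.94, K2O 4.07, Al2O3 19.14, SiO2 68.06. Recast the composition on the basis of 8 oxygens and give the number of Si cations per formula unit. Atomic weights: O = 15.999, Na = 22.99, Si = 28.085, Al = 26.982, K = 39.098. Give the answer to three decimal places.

3.005 Si apfu

8.94 wt% Na2O ÷ 61.979 g/mol = 0.14424 mol, giving 0.28848 Na and 0.14424 O.
4.07 wt% K2O ÷ 94.195 g/mol = 0.04321 mol, giving 0.08642 K and 0.04321 O.
19.14 wt% Al2O3 ÷ 101.961 g/mol = 0.18772 mol, giving 0.37544 Al and 0.56316 O.
68.06 wt% SiO2 ÷ 60.083 g/mol = 1.13277 mol, giving 1.13277 Si and 2.26554 O.
Oxygen sums to 3.01615; scaling by 8/3.01615 = 2.65239 puts the formula on 8 O.
Si: 1.13277 × 2.65239 = 3.005 atoms per formula unit.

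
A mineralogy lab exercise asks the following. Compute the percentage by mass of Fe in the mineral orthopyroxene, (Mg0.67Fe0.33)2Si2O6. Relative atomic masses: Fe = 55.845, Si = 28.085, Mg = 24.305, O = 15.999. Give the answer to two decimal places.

16.63 mass %

Formula mass = 1.34*24.305 + 0.66*55.845 + 2*28.085 + 6*15.999 = 221.590 g/mol, of which 36.858 g is Fe.
So Fe makes up 36.858/221.590 = 0.1663 of the mass, i.e. 16.63%.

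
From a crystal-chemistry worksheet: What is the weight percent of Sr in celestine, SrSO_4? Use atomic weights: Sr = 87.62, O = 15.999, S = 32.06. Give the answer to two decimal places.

47.70 wt%

Formula mass = 1×87.62 + 1×32.06 + 4×15.999 = 183.676 g/mol, of which 87.620 g is Sr.
So Sr makes up 87.620/183.676 = 0.4770 of the mass, i.e. 47.70%.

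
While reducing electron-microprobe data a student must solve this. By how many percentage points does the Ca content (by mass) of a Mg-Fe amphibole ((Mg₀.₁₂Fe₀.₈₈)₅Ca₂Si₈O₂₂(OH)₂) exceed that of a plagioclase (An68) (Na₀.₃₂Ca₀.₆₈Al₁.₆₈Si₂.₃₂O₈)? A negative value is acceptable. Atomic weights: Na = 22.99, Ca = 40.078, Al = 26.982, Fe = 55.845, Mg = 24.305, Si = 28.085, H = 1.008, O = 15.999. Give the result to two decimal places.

-1.55 percentage points

First mineral: 80.156 g Ca in 951.129 g formula = 8.43 wt% Ca.
Second mineral: 27.253 g Ca in 273.089 g formula = 9.98 wt% Ca.
8.43% − 9.98% gives a difference of -1.55 percentage points.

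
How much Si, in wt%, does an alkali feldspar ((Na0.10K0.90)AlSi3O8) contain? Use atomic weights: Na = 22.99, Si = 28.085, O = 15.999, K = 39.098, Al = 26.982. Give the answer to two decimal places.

Molar mass of (Na0.10K0.90)AlSi3O8: 0.10×22.99 + 0.90×39.098 + 1×26.982 + 3×28.085 + 8×15.999 = 276.716 g/mol.
Mass of Si per formula unit: 3 × 28.085 = 84.255 g.
Weight fraction Si = 84.255 / 276.716 = 0.3045.

30.45 wt%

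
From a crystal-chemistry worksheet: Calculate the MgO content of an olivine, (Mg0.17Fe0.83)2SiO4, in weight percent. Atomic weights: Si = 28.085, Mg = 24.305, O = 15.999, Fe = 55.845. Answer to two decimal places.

Molar mass of (Mg0.17Fe0.83)2SiO4 = 0.34*24.305 + 1.66*55.845 + 1*28.085 + 4*15.999 = 193.047 g/mol.
Each formula unit contains 0.34 Mg, equivalent to 0.34/1 = 0.3400 mol MgO.
M(MgO) = 1×24.305 + 1×15.999 = 40.304 g/mol.
Mass of MgO per formula unit = 0.3400 × 40.304 = 13.703 g.
MgO wt% = 13.703 / 193.047 × 100 = 7.10%.

7.10 wt%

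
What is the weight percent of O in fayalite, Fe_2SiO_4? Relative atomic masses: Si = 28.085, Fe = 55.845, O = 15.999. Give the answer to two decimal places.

31.41 wt%

M(Fe_2SiO_4) = 203.771 g/mol.
O contributes 4 × 15.999 = 63.996 g per mole.
63.996/203.771 = 0.3141 → 31.41%.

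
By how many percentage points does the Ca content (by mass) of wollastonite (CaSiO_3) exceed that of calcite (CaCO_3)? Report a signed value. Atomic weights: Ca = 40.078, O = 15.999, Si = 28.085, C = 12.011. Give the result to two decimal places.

M(CaSiO_3) = 116.160 g/mol, so wt% Ca = 40.078/116.160 × 100 = 34.50%.
M(CaCO_3) = 100.086 g/mol, so wt% Ca = 40.078/100.086 × 100 = 40.04%.
34.50 − 40.04 = -5.54 pp.

-5.54 percentage points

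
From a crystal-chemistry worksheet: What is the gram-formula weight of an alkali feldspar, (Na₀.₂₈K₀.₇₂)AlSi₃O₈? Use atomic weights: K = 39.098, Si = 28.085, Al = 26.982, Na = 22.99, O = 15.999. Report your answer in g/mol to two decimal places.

273.82 g/mol

Na: 0.28 × 22.99 = 6.4372
K: 0.72 × 39.098 = 28.1506
Al: 1 × 26.982 = 26.9820
Si: 3 × 28.085 = 84.2550
O: 8 × 15.999 = 127.9920
Summing the contributions gives the formula mass.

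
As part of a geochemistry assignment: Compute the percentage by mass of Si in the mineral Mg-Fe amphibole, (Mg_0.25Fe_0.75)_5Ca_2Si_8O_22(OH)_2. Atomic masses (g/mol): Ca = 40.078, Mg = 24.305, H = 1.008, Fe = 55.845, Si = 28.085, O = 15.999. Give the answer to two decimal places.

Formula mass = 1.25*24.305 + 3.75*55.845 + 2*40.078 + 8*28.085 + 24*15.999 + 2*1.008 = 930.628 g/mol, of which 224.680 g is Si.
So Si makes up 224.680/930.628 = 0.2414 of the mass, i.e. 24.14%.

24.14 wt%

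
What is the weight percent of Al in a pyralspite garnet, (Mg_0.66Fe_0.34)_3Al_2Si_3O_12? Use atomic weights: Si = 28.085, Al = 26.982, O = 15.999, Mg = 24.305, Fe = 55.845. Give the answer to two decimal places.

M((Mg_0.66Fe_0.34)_3Al_2Si_3O_12) = 435.293 g/mol.
Al contributes 2 × 26.982 = 53.964 g per mole.
53.964/435.293 = 0.1240 → 12.40%.

12.40 mass %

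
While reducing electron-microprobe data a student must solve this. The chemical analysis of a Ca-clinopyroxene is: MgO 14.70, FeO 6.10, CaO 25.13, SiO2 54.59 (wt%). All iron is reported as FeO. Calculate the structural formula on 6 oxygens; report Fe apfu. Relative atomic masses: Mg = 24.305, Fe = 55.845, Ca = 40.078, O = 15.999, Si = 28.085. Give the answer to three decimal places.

0.188 Fe apfu

MgO: 14.70/40.304 = 0.36473 mol → 0.36473 mol Mg, 0.36473 mol O.
FeO: 6.10/71.844 = 0.08491 mol → 0.08491 mol Fe, 0.08491 mol O.
CaO: 25.13/56.077 = 0.44813 mol → 0.44813 mol Ca, 0.44813 mol O.
SiO2: 54.59/60.083 = 0.90858 mol → 0.90858 mol Si, 1.81716 mol O.
Total oxygen = 2.71493 mol. Normalization factor = 6/2.71493 = 2.21000.
Fe per 6 O = 0.08491 × 2.21000 = 0.188.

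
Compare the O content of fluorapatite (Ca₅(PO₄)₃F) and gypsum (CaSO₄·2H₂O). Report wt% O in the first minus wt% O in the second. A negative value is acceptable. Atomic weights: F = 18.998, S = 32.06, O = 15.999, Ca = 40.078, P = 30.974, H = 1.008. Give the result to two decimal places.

-17.69 percentage points

O in Ca₅(PO₄)₃F: molar mass 504.298 g/mol; 12×15.999 = 191.988 g → 38.07 wt%.
O in CaSO₄·2H₂O: molar mass 172.164 g/mol; 6×15.999 = 95.994 g → 55.76 wt%.
Difference = 38.07 − 55.76 = -17.69 percentage points.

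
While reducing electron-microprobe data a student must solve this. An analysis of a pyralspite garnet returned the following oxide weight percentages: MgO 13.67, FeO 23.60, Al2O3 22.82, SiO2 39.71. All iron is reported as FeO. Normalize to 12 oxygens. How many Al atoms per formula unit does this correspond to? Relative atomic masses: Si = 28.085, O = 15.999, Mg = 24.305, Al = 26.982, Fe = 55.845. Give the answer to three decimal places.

13.67 wt% MgO ÷ 40.304 g/mol = 0.33917 mol, giving 0.33917 Mg and 0.33917 O.
23.60 wt% FeO ÷ 71.844 g/mol = 0.32849 mol, giving 0.32849 Fe and 0.32849 O.
22.82 wt% Al2O3 ÷ 101.961 g/mol = 0.22381 mol, giving 0.44762 Al and 0.67143 O.
39.71 wt% SiO2 ÷ 60.083 g/mol = 0.66092 mol, giving 0.66092 Si and 1.32184 O.
Oxygen sums to 2.66093; scaling by 12/2.66093 = 4.50970 puts the formula on 12 O.
Al: 0.44762 × 4.50970 = 2.019 atoms per formula unit.

2.019 Al apfu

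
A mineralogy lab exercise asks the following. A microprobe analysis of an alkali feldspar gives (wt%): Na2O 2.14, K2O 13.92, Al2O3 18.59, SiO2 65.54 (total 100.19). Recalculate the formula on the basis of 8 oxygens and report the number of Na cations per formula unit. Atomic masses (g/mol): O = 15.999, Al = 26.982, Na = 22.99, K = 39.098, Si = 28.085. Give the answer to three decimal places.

2.14 wt% Na2O ÷ 61.979 g/mol = 0.03453 mol, giving 0.06906 Na and 0.03453 O.
13.92 wt% K2O ÷ 94.195 g/mol = 0.14778 mol, giving 0.29556 K and 0.14778 O.
18.59 wt% Al2O3 ÷ 101.961 g/mol = 0.18232 mol, giving 0.36464 Al and 0.54696 O.
65.54 wt% SiO2 ÷ 60.083 g/mol = 1.09082 mol, giving 1.09082 Si and 2.18164 O.
Oxygen sums to 2.91091; scaling by 8/2.91091 = 2.74828 puts the formula on 8 O.
Na: 0.06906 × 2.74828 = 0.190 atoms per formula unit.

0.190 Na apfu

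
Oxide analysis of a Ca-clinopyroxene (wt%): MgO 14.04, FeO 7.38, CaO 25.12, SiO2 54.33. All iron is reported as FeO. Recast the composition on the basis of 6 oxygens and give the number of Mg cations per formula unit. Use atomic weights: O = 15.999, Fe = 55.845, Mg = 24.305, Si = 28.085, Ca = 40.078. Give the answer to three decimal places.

0.772 Mg apfu

MgO (M=40.304): mol = 0.34835; Mg = 0.34835, O = 0.34835.
FeO (M=71.844): mol = 0.10272; Fe = 0.10272, O = 0.10272.
CaO (M=56.077): mol = 0.44796; Ca = 0.44796, O = 0.44796.
SiO2 (M=60.083): mol = 0.90425; Si = 0.90425, O = 1.80850.
ΣO = 2.70753; factor = 6/ΣO = 2.21604.
Mg apfu = 0.34835 × 2.21604 = 0.772.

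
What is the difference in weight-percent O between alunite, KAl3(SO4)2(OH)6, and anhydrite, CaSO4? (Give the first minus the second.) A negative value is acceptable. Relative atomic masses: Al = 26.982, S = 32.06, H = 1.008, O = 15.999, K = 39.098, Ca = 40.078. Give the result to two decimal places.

O in KAl3(SO4)2(OH)6: molar mass 414.198 g/mol; 14×15.999 = 223.986 g → 54.08 wt%.
O in CaSO4: molar mass 136.134 g/mol; 4×15.999 = 63.996 g → 47.01 wt%.
Difference = 54.08 − 47.01 = 7.07 percentage points.

7.07 percentage points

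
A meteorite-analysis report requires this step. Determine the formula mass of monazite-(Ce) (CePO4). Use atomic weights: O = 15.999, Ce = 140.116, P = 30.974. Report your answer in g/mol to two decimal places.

235.09 g/mol

The formula mass is the sum 1·140.116 + 1·30.974 + 4·15.999.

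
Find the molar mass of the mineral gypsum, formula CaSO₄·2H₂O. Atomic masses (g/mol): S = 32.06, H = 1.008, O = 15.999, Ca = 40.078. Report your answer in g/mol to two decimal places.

172.16 g/mol

Ca: 1 × 40.078 = 40.0780
S: 1 × 32.06 = 32.0600
O: 6 × 15.999 = 95.9940
H: 4 × 1.008 = 4.0320
Summing the contributions gives the formula mass.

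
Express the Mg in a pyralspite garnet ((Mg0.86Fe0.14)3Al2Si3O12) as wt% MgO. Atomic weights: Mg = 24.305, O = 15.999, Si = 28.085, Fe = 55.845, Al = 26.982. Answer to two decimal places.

24.97 wt%

M((Mg0.86Fe0.14)3Al2Si3O12) = 416.369 g/mol; M(MgO) = 40.304 g/mol.
Moles MgO per formula unit = 2.58 Mg ÷ 1 = 2.5800.
MgO fraction = (2.5800 × 40.304) / 416.369 = 103.984/416.369 = 0.2497.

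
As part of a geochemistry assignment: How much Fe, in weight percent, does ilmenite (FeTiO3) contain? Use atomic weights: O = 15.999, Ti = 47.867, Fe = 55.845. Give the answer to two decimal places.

36.81 weight percent

Molar mass of FeTiO3: 1*55.845 + 1*47.867 + 3*15.999 = 151.709 g/mol.
Mass of Fe per formula unit: 1 × 55.845 = 55.845 g.
Weight fraction Fe = 55.845 / 151.709 = 0.3681.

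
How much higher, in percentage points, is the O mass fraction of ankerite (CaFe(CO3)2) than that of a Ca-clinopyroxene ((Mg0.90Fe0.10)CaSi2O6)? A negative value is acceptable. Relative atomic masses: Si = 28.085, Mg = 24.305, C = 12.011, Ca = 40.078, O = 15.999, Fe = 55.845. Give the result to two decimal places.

First mineral: 95.994 g O in 215.939 g formula = 44.45 wt% O.
Second mineral: 95.994 g O in 219.701 g formula = 43.69 wt% O.
44.45% − 43.69% gives a difference of 0.76 percentage points.

0.76 percentage points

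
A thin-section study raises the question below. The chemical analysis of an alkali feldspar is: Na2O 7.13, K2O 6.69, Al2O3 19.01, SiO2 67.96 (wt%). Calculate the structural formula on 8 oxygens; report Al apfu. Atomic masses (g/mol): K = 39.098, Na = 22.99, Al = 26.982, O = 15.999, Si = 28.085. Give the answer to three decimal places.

Na2O (M=61.979): mol = 0.11504; Na = 0.23008, O = 0.11504.
K2O (M=94.195): mol = 0.07102; K = 0.14204, O = 0.07102.
Al2O3 (M=101.961): mol = 0.18644; Al = 0.37288, O = 0.55932.
SiO2 (M=60.083): mol = 1.13110; Si = 1.13110, O = 2.26220.
ΣO = 3.00758; factor = 8/ΣO = 2.65995.
Al apfu = 0.37288 × 2.65995 = 0.992.

0.992 Al apfu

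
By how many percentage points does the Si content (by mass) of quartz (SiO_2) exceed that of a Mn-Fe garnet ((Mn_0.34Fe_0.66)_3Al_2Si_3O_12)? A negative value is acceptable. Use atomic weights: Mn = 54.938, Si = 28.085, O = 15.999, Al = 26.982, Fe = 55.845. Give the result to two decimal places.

Si in SiO_2: molar mass 60.083 g/mol; 1×28.085 = 28.085 g → 46.74 wt%.
Si in (Mn_0.34Fe_0.66)_3Al_2Si_3O_12: molar mass 496.817 g/mol; 3×28.085 = 84.255 g → 16.96 wt%.
Difference = 46.74 − 16.96 = 29.78 percentage points.

29.78 percentage points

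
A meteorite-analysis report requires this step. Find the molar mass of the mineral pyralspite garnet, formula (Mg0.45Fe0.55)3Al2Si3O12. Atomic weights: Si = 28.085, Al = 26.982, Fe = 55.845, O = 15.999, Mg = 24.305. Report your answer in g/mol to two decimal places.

455.16 g/mol

The formula mass is the sum 1.35(24.305) + 1.65(55.845) + 2(26.982) + 3(28.085) + 12(15.999).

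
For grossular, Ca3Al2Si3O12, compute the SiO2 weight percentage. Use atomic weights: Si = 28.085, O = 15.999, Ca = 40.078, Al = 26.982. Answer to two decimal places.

Molar mass of Ca3Al2Si3O12 = 3*40.078 + 2*26.982 + 3*28.085 + 12*15.999 = 450.441 g/mol.
Each formula unit contains 3 Si, equivalent to 3/1 = 3.0000 mol SiO2.
M(SiO2) = 1×28.085 + 2×15.999 = 60.083 g/mol.
Mass of SiO2 per formula unit = 3.0000 × 60.083 = 180.249 g.
SiO2 wt% = 180.249 / 450.441 × 100 = 40.02%.

40.02 wt%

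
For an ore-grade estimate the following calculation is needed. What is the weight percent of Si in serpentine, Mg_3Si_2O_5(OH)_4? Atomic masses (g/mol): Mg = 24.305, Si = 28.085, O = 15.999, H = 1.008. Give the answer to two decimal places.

Molar mass of Mg_3Si_2O_5(OH)_4: 3*24.305 + 2*28.085 + 9*15.999 + 4*1.008 = 277.108 g/mol.
Mass of Si per formula unit: 2 × 28.085 = 56.170 g.
Weight fraction Si = 56.170 / 277.108 = 0.2027.

20.27 mass %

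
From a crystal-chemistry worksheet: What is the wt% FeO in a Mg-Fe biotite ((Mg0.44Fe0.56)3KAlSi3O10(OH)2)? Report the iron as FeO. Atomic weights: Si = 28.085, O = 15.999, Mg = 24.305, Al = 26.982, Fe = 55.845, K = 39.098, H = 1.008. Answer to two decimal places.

25.67 wt%

Formula mass = 470.241 g/mol.
1.68 Fe → 1.6800 mol FeO per formula unit; M(FeO) = 71.844, so FeO mass = 120.698 g.
120.698/470.241 × 100 = 25.67 wt%.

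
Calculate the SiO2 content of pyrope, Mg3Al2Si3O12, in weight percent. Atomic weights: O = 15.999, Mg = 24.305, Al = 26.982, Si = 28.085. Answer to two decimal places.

44.71 wt%

Molar mass of Mg3Al2Si3O12 = 3*24.305 + 2*26.982 + 3*28.085 + 12*15.999 = 403.122 g/mol.
Each formula unit contains 3 Si, equivalent to 3/1 = 3.0000 mol SiO2.
M(SiO2) = 1×28.085 + 2×15.999 = 60.083 g/mol.
Mass of SiO2 per formula unit = 3.0000 × 60.083 = 180.249 g.
SiO2 wt% = 180.249 / 403.122 × 100 = 44.71%.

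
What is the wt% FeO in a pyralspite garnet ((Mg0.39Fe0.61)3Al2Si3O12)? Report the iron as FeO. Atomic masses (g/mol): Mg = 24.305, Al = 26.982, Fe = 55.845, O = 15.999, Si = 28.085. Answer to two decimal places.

Formula mass = 460.840 g/mol.
1.83 Fe → 1.8300 mol FeO per formula unit; M(FeO) = 71.844, so FeO mass = 131.475 g.
131.475/460.840 × 100 = 28.53 wt%.

28.53 wt%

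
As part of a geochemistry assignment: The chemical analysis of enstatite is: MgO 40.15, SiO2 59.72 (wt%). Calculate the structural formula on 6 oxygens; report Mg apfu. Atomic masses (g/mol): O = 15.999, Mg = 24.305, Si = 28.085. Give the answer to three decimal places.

2.003 Mg apfu

40.15 wt% MgO ÷ 40.304 g/mol = 0.99618 mol, giving 0.99618 Mg and 0.99618 O.
59.72 wt% SiO2 ÷ 60.083 g/mol = 0.99396 mol, giving 0.99396 Si and 1.98792 O.
Oxygen sums to 2.98410; scaling by 6/2.98410 = 2.01066 puts the formula on 6 O.
Mg: 0.99618 × 2.01066 = 2.003 atoms per formula unit.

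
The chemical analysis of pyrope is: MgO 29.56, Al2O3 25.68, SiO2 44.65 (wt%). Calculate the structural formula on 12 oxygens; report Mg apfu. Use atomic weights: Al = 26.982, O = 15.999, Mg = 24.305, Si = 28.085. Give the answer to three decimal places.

MgO: 29.56/40.304 = 0.73343 mol → 0.73343 mol Mg, 0.73343 mol O.
Al2O3: 25.68/101.961 = 0.25186 mol → 0.50372 mol Al, 0.75558 mol O.
SiO2: 44.65/60.083 = 0.74314 mol → 0.74314 mol Si, 1.48628 mol O.
Total oxygen = 2.97529 mol. Normalization factor = 12/2.97529 = 4.03322.
Mg per 12 O = 0.73343 × 4.03322 = 2.958.

2.958 Mg apfu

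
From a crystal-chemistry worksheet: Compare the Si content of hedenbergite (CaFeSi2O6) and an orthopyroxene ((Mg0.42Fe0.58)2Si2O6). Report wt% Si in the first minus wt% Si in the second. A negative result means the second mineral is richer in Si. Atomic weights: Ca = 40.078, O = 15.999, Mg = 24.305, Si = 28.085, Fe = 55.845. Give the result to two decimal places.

-1.02 percentage points

M(CaFeSi2O6) = 248.087 g/mol, so wt% Si = 56.170/248.087 × 100 = 22.64%.
M((Mg0.42Fe0.58)2Si2O6) = 237.360 g/mol, so wt% Si = 56.170/237.360 × 100 = 23.66%.
22.64 − 23.66 = -1.02 pp.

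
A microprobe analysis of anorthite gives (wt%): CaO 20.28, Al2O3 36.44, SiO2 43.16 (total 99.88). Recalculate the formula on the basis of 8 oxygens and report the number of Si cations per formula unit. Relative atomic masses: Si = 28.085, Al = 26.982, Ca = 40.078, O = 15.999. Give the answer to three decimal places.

2.002 Si apfu

CaO (M=56.077): mol = 0.36165; Ca = 0.36165, O = 0.36165.
Al2O3 (M=101.961): mol = 0.35739; Al = 0.71478, O = 1.07217.
SiO2 (M=60.083): mol = 0.71834; Si = 0.71834, O = 1.43668.
ΣO = 2.87050; factor = 8/ΣO = 2.78697.
Si apfu = 0.71834 × 2.78697 = 2.002.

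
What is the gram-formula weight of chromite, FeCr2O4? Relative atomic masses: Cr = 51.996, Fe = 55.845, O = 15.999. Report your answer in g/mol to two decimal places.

M = 1*55.845 + 2*51.996 + 4*15.999

223.83 g/mol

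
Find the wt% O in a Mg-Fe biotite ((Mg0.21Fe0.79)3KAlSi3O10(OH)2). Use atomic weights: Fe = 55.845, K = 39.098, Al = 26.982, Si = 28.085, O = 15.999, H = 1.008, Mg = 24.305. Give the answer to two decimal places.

39.02 mass %

Molar mass of (Mg0.21Fe0.79)3KAlSi3O10(OH)2: 0.63*24.305 + 2.37*55.845 + 1*39.098 + 1*26.982 + 3*28.085 + 12*15.999 + 2*1.008 = 492.004 g/mol.
Mass of O per formula unit: 12 × 15.999 = 191.988 g.
Weight fraction O = 191.988 / 492.004 = 0.3902.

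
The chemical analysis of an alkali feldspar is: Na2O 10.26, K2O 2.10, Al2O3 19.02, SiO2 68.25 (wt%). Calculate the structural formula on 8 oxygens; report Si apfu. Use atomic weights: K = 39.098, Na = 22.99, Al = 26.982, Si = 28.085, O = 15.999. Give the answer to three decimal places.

Na2O: 10.26/61.979 = 0.16554 mol → 0.33108 mol Na, 0.16554 mol O.
K2O: 2.10/94.195 = 0.02229 mol → 0.04458 mol K, 0.02229 mol O.
Al2O3: 19.02/101.961 = 0.18654 mol → 0.37308 mol Al, 0.55962 mol O.
SiO2: 68.25/60.083 = 1.13593 mol → 1.13593 mol Si, 2.27186 mol O.
Total oxygen = 3.01931 mol. Normalization factor = 8/3.01931 = 2.64961.
Si per 8 O = 1.13593 × 2.64961 = 3.010.

3.010 Si apfu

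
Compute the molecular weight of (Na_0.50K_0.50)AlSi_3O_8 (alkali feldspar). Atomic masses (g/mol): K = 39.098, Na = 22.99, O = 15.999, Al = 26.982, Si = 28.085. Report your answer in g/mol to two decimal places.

Na: 0.50 × 22.99 = 11.4950
K: 0.50 × 39.098 = 19.5490
Al: 1 × 26.982 = 26.9820
Si: 3 × 28.085 = 84.2550
O: 8 × 15.999 = 127.9920
Summing the contributions gives the formula mass.

270.27 g/mol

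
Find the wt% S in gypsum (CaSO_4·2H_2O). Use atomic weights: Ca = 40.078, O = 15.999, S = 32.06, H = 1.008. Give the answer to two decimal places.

18.62 wt%

Molar mass of CaSO_4·2H_2O: 1*40.078 + 1*32.06 + 6*15.999 + 4*1.008 = 172.164 g/mol.
Mass of S per formula unit: 1 × 32.06 = 32.060 g.
Weight fraction S = 32.060 / 172.164 = 0.1862.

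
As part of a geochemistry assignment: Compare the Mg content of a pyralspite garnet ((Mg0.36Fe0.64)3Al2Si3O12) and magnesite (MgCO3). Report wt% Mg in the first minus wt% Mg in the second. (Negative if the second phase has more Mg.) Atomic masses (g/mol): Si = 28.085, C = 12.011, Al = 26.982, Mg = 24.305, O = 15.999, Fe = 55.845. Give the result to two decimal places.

-23.17 percentage points

First mineral: 26.249 g Mg in 463.679 g formula = 5.66 wt% Mg.
Second mineral: 24.305 g Mg in 84.313 g formula = 28.83 wt% Mg.
5.66% − 28.83% gives a difference of -23.17 percentage points.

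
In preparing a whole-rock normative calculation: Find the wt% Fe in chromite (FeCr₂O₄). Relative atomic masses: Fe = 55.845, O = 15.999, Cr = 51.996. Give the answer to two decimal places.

Formula mass = 1×55.845 + 2×51.996 + 4×15.999 = 223.833 g/mol, of which 55.845 g is Fe.
So Fe makes up 55.845/223.833 = 0.2495 of the mass, i.e. 24.95%.

24.95 mass %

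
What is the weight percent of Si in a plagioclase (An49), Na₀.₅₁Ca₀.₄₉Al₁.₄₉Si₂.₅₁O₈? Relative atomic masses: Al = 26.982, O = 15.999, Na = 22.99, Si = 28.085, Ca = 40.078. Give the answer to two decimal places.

M(Na₀.₅₁Ca₀.₄₉Al₁.₄₉Si₂.₅₁O₈) = 270.052 g/mol.
Si contributes 2.51 × 28.085 = 70.493 g per mole.
70.493/270.052 = 0.2610 → 26.10%.

26.10 weight percent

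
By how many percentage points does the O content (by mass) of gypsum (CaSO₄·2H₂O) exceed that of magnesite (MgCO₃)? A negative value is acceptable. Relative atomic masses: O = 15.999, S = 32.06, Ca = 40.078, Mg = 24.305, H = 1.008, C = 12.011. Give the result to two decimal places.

O in CaSO₄·2H₂O: molar mass 172.164 g/mol; 6×15.999 = 95.994 g → 55.76 wt%.
O in MgCO₃: molar mass 84.313 g/mol; 3×15.999 = 47.997 g → 56.93 wt%.
Difference = 55.76 − 56.93 = -1.17 percentage points.

-1.17 percentage points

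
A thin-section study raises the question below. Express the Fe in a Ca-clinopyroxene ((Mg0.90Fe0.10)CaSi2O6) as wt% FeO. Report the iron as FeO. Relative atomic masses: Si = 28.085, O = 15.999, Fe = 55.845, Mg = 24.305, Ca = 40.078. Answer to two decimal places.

3.27 wt%

M((Mg0.90Fe0.10)CaSi2O6) = 219.701 g/mol; M(FeO) = 71.844 g/mol.
Moles FeO per formula unit = 0.10 Fe ÷ 1 = 0.1000.
FeO fraction = (0.1000 × 71.844) / 219.701 = 7.184/219.701 = 0.0327.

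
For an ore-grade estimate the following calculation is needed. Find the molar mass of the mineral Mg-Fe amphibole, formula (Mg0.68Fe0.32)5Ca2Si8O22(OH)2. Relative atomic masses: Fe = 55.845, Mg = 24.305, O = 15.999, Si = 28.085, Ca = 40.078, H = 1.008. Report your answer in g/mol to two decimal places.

The formula mass is the sum 3.40×24.305 + 1.60×55.845 + 2×40.078 + 8×28.085 + 24×15.999 + 2×1.008.

862.82 g/mol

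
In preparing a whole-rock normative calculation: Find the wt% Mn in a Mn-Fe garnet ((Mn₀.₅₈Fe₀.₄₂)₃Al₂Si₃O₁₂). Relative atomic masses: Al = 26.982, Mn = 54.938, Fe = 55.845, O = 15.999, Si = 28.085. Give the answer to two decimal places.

19.27 weight percent

Formula mass = 1.74·54.938 + 1.26·55.845 + 2·26.982 + 3·28.085 + 12·15.999 = 496.164 g/mol, of which 95.592 g is Mn.
So Mn makes up 95.592/496.164 = 0.1927 of the mass, i.e. 19.27%.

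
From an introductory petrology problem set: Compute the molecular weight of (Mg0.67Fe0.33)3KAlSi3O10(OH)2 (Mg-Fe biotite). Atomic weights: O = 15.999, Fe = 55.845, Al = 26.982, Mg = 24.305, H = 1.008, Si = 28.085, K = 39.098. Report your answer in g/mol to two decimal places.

448.48 g/mol

M = 2.01*24.305 + 0.99*55.845 + 1*39.098 + 1*26.982 + 3*28.085 + 12*15.999 + 2*1.008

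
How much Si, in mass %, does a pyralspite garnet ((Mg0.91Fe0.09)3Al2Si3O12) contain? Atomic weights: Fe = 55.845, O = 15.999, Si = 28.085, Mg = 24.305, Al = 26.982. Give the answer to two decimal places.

M((Mg0.91Fe0.09)3Al2Si3O12) = 411.638 g/mol.
Si contributes 3 × 28.085 = 84.255 g per mole.
84.255/411.638 = 0.2047 → 20.47%.

20.47 mass %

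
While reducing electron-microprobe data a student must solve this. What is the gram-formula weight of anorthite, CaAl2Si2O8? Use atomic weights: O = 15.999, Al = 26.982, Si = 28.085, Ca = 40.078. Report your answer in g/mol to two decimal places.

The formula mass is the sum 1*40.078 + 2*26.982 + 2*28.085 + 8*15.999.

278.20 g/mol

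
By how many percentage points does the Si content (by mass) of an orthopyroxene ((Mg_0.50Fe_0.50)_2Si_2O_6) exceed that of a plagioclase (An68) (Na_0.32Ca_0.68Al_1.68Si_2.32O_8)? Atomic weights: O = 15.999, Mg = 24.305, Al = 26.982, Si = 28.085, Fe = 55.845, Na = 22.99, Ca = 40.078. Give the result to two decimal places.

First mineral: 56.170 g Si in 232.314 g formula = 24.18 wt% Si.
Second mineral: 65.157 g Si in 273.089 g formula = 23.86 wt% Si.
24.18% − 23.86% gives a difference of 0.32 percentage points.

0.32 percentage points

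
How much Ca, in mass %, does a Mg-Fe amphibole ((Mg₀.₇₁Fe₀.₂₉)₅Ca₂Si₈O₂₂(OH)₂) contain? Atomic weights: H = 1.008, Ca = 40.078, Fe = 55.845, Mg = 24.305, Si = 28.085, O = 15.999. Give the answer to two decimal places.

Molar mass of (Mg₀.₇₁Fe₀.₂₉)₅Ca₂Si₈O₂₂(OH)₂: 3.55*24.305 + 1.45*55.845 + 2*40.078 + 8*28.085 + 24*15.999 + 2*1.008 = 858.086 g/mol.
Mass of Ca per formula unit: 2 × 40.078 = 80.156 g.
Weight fraction Ca = 80.156 / 858.086 = 0.0934.

9.34 mass %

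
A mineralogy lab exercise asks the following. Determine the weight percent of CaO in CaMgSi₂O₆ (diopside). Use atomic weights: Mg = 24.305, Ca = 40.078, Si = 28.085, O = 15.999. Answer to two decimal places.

25.90 wt%

Formula mass = 216.547 g/mol.
1 Ca → 1.0000 mol CaO per formula unit; M(CaO) = 56.077, so CaO mass = 56.077 g.
56.077/216.547 × 100 = 25.90 wt%.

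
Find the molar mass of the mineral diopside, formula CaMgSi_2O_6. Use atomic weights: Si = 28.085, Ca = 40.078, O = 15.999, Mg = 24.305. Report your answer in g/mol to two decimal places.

216.55 g/mol

M = 1·40.078 + 1·24.305 + 2·28.085 + 6·15.999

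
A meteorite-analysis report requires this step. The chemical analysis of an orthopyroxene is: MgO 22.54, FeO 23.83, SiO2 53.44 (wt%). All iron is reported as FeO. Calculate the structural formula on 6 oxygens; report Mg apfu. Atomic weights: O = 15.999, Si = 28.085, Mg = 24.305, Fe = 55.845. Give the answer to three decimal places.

1.257 Mg apfu

MgO (M=40.304): mol = 0.55925; Mg = 0.55925, O = 0.55925.
FeO (M=71.844): mol = 0.33169; Fe = 0.33169, O = 0.33169.
SiO2 (M=60.083): mol = 0.88944; Si = 0.88944, O = 1.77888.
ΣO = 2.66982; factor = 6/ΣO = 2.24734.
Mg apfu = 0.55925 × 2.24734 = 1.257.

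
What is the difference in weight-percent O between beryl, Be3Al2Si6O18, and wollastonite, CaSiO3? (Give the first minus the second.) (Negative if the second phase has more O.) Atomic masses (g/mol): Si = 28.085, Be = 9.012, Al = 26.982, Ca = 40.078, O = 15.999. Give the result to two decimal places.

M(Be3Al2Si6O18) = 537.492 g/mol, so wt% O = 287.982/537.492 × 100 = 53.58%.
M(CaSiO3) = 116.160 g/mol, so wt% O = 47.997/116.160 × 100 = 41.32%.
53.58 − 41.32 = 12.26 pp.

12.26 percentage points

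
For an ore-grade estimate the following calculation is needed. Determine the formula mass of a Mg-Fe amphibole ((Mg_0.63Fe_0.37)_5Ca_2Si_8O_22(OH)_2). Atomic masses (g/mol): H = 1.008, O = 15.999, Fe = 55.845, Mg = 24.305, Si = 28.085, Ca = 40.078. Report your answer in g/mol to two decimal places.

The formula mass is the sum 3.15×24.305 + 1.85×55.845 + 2×40.078 + 8×28.085 + 24×15.999 + 2×1.008.

870.70 g/mol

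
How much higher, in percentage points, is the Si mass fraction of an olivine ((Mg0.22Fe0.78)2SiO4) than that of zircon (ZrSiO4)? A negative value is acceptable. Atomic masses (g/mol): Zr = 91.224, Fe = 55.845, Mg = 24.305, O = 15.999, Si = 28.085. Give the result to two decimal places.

First mineral: 28.085 g Si in 189.893 g formula = 14.79 wt% Si.
Second mineral: 28.085 g Si in 183.305 g formula = 15.32 wt% Si.
14.79% − 15.32% gives a difference of -0.53 percentage points.

-0.53 percentage points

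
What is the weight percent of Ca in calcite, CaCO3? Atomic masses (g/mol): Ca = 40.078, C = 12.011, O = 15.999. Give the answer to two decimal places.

M(CaCO3) = 100.086 g/mol.
Ca contributes 1 × 40.078 = 40.078 g per mole.
40.078/100.086 = 0.4004 → 40.04%.

40.04 mass %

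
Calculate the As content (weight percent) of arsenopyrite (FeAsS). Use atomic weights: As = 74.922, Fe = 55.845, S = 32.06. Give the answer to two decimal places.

46.01 weight percent

Formula mass = 1·55.845 + 1·74.922 + 1·32.06 = 162.827 g/mol, of which 74.922 g is As.
So As makes up 74.922/162.827 = 0.4601 of the mass, i.e. 46.01%.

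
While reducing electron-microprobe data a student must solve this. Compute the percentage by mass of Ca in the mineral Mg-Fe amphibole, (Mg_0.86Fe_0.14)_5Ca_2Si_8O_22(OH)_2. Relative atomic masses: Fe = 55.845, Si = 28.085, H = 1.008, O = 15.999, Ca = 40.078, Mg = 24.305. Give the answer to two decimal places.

9.61 weight percent

M((Mg_0.86Fe_0.14)_5Ca_2Si_8O_22(OH)_2) = 834.431 g/mol.
Ca contributes 2 × 40.078 = 80.156 g per mole.
80.156/834.431 = 0.0961 → 9.61%.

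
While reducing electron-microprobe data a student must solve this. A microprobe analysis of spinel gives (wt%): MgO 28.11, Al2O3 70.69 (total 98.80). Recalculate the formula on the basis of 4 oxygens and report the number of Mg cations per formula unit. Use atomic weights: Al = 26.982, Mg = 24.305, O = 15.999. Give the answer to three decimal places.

28.11 wt% MgO ÷ 40.304 g/mol = 0.69745 mol, giving 0.69745 Mg and 0.69745 O.
70.69 wt% Al2O3 ÷ 101.961 g/mol = 0.69330 mol, giving 1.38660 Al and 2.07990 O.
Oxygen sums to 2.77735; scaling by 4/2.77735 = 1.44022 puts the formula on 4 O.
Mg: 0.69745 × 1.44022 = 1.004 atoms per formula unit.

1.004 Mg apfu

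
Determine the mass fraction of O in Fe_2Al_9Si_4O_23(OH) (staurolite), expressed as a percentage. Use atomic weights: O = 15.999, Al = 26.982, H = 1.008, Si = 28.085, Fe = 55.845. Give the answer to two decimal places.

M(Fe_2Al_9Si_4O_23(OH)) = 851.852 g/mol.
O contributes 24 × 15.999 = 383.976 g per mole.
383.976/851.852 = 0.4508 → 45.08%.

45.08 mass %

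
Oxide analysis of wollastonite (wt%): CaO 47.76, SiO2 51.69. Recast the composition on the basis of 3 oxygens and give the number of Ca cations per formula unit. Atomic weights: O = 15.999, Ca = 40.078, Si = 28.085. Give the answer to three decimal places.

47.76 wt% CaO ÷ 56.077 g/mol = 0.85169 mol, giving 0.85169 Ca and 0.85169 O.
51.69 wt% SiO2 ÷ 60.083 g/mol = 0.86031 mol, giving 0.86031 Si and 1.72062 O.
Oxygen sums to 2.57231; scaling by 3/2.57231 = 1.16627 puts the formula on 3 O.
Ca: 0.85169 × 1.16627 = 0.993 atoms per formula unit.

0.993 Ca apfu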